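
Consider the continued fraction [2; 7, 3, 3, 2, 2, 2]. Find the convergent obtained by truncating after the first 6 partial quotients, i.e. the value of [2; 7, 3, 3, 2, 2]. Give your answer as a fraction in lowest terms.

Starting at the tail and folding back:
Start with 2.
2 + 1/(2/1) = 2 + 1/2 = 5/2
3 + 1/(5/2) = 3 + 2/5 = 17/5
3 + 1/(17/5) = 3 + 5/17 = 56/17
7 + 1/(56/17) = 7 + 17/56 = 409/56
2 + 1/(409/56) = 2 + 56/409 = 874/409

874/409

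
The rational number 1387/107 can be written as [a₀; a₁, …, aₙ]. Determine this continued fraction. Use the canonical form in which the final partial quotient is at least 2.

[12; 1, 25, 1, 3]

1387 ÷ 107 → quotient 12, remainder 103
107 ÷ 103 → quotient 1, remainder 4
103 ÷ 4 → quotient 25, remainder 3
4 ÷ 3 → quotient 1, remainder 1
3 ÷ 1 → quotient 3, remainder 0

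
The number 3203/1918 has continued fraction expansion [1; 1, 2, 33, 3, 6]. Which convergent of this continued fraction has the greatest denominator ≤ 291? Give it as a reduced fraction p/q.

167/100

List convergents until the denominator exceeds the bound:
a_0 = 1: 1/1  (≤ bound)
a_1 = 1: 2/1  (≤ bound)
a_2 = 2: 5/3  (≤ bound)
a_3 = 33: 167/100  (≤ bound)
a_4 = 3: 506/303  (> 291, stop)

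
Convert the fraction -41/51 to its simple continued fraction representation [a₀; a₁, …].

-41 = -1·51 + 10, so a_0 = -1
51 = 5·10 + 1, so a_1 = 5
10 = 10·1 + 0, so a_2 = 10

[-1; 5, 10]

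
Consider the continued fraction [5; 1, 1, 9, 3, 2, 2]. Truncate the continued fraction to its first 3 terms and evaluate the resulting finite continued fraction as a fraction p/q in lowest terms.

Start with 1.
1 + 1/(1/1) = 1 + 1/1 = 2/1
5 + 1/(2/1) = 5 + 1/2 = 11/2

11/2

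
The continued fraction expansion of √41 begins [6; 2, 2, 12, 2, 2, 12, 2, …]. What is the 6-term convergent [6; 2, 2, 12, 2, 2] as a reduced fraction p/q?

2049/320

Start with 2.
2 + 1/(2/1) = 2 + 1/2 = 5/2
12 + 1/(5/2) = 12 + 2/5 = 62/5
2 + 1/(62/5) = 2 + 5/62 = 129/62
2 + 1/(129/62) = 2 + 62/129 = 320/129
6 + 1/(320/129) = 6 + 129/320 = 2049/320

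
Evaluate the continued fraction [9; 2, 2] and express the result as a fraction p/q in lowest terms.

a_0 = 9: 9/1
a_1 = 2: 19/2
a_2 = 2: 47/5

47/5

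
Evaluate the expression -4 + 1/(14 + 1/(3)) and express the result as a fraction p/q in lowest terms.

a_0 = -4: -4/1
a_1 = 14: -55/14
a_2 = 3: -169/43

-169/43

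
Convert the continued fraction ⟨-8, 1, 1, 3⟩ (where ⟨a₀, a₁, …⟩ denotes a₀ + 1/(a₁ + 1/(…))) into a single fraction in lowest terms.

-52/7

Build up convergents one term at a time:
a_0 = -8: -8/1
a_1 = 1: -7/1
a_2 = 1: -15/2
a_3 = 3: -52/7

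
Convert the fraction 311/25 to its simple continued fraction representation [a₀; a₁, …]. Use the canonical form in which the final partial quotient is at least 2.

311 = 12·25 + 11, so a_0 = 12
25 = 2·11 + 3, so a_1 = 2
11 = 3·3 + 2, so a_2 = 3
3 = 1·2 + 1, so a_3 = 1
2 = 2·1 + 0, so a_4 = 2

[12; 2, 3, 1, 2]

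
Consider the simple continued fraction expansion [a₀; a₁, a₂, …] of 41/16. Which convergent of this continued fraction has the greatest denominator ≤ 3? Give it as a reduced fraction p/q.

List convergents until the denominator exceeds the bound:
a_0 = 2: 2/1  (≤ bound)
a_1 = 1: 3/1  (≤ bound)
a_2 = 1: 5/2  (≤ bound)
a_3 = 3: 18/7  (> 3, stop)

5/2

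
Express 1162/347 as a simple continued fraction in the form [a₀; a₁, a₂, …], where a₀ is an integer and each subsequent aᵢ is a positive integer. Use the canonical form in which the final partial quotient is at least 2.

1162 = 3·347 + 121, so a_0 = 3
347 = 2·121 + 105, so a_1 = 2
121 = 1·105 + 16, so a_2 = 1
105 = 6·16 + 9, so a_3 = 6
16 = 1·9 + 7, so a_4 = 1
9 = 1·7 + 2, so a_5 = 1
7 = 3·2 + 1, so a_6 = 3
2 = 2·1 + 0, so a_7 = 2

[3; 2, 1, 6, 1, 1, 3, 2]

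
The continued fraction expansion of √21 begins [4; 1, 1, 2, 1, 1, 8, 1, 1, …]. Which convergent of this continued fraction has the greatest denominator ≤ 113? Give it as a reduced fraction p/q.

List convergents until the denominator exceeds the bound:
a_0 = 4: 4/1  (≤ bound)
a_1 = 1: 5/1  (≤ bound)
a_2 = 1: 9/2  (≤ bound)
a_3 = 2: 23/5  (≤ bound)
a_4 = 1: 32/7  (≤ bound)
a_5 = 1: 55/12  (≤ bound)
a_6 = 8: 472/103  (≤ bound)
a_7 = 1: 527/115  (> 113, stop)

472/103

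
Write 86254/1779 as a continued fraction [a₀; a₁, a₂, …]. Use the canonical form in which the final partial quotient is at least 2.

86254 ÷ 1779 → quotient 48, remainder 862
1779 ÷ 862 → quotient 2, remainder 55
862 ÷ 55 → quotient 15, remainder 37
55 ÷ 37 → quotient 1, remainder 18
37 ÷ 18 → quotient 2, remainder 1
18 ÷ 1 → quotient 18, remainder 0

[48; 2, 15, 1, 2, 18]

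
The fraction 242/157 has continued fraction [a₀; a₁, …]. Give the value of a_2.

⌊242/157⌋ = 1, remainder 85
⌊157/85⌋ = 1, remainder 72
⌊85/72⌋ = 1, remainder 13

1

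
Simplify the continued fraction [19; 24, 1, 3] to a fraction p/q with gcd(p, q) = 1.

Compute successive convergents:
a_0 = 19: 19/1
a_1 = 24: 457/24
a_2 = 1: 476/25
a_3 = 3: 1885/99

1885/99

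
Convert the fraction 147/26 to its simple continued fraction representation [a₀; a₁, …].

[5; 1, 1, 1, 8]

147 ÷ 26 → quotient 5, remainder 17
26 ÷ 17 → quotient 1, remainder 9
17 ÷ 9 → quotient 1, remainder 8
9 ÷ 8 → quotient 1, remainder 1
8 ÷ 1 → quotient 8, remainder 0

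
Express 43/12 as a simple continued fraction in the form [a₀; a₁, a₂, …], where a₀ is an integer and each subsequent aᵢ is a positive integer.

[3; 1, 1, 2, 2]

43 = 3·12 + 7, so a_0 = 3
12 = 1·7 + 5, so a_1 = 1
7 = 1·5 + 2, so a_2 = 1
5 = 2·2 + 1, so a_3 = 2
2 = 2·1 + 0, so a_4 = 2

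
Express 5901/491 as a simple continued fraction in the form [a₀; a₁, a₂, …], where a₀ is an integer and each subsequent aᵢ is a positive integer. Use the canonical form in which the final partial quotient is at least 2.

⌊5901/491⌋ = 12, remainder 9
⌊491/9⌋ = 54, remainder 5
⌊9/5⌋ = 1, remainder 4
⌊5/4⌋ = 1, remainder 1
⌊4/1⌋ = 4, remainder 0

[12; 54, 1, 1, 4]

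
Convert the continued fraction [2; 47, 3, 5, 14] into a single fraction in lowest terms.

a_0 = 2: 2/1
a_1 = 47: 95/47
a_2 = 3: 287/142
a_3 = 5: 1530/757
a_4 = 14: 21707/10740

21707/10740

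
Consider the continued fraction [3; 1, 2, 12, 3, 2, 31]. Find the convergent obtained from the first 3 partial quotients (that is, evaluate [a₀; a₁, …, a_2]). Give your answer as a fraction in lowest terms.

11/3

Start with 2.
1 + 1/(2/1) = 1 + 1/2 = 3/2
3 + 1/(3/2) = 3 + 2/3 = 11/3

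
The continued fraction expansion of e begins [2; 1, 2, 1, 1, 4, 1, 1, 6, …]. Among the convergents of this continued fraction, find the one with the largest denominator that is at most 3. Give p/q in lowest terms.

8/3

List convergents until the denominator exceeds the bound:
a_0 = 2: 2/1  (≤ bound)
a_1 = 1: 3/1  (≤ bound)
a_2 = 2: 8/3  (≤ bound)
a_3 = 1: 11/4  (> 3, stop)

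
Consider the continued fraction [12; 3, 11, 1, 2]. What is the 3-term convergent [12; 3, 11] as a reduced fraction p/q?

a_0 = 12: 12/1
a_1 = 3: 37/3
a_2 = 11: 419/34

419/34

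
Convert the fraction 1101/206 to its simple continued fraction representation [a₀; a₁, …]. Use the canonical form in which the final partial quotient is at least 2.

[5; 2, 1, 9, 7]

Run the Euclidean algorithm, recording each quotient:
1101 = 5·206 + 71, so a_0 = 5
206 = 2·71 + 64, so a_1 = 2
71 = 1·64 + 7, so a_2 = 1
64 = 9·7 + 1, so a_3 = 9
7 = 7·1 + 0, so a_4 = 7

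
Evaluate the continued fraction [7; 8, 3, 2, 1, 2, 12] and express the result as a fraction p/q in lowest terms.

19731/2771

Use the convergent recurrence hₖ = aₖ·hₖ₋₁ + hₖ₋₂ (and likewise for the denominators kₖ):
a_0 = 7: 7/1
a_1 = 8: 57/8
a_2 = 3: 178/25
a_3 = 2: 413/58
a_4 = 1: 591/83
a_5 = 2: 1595/224
a_6 = 12: 19731/2771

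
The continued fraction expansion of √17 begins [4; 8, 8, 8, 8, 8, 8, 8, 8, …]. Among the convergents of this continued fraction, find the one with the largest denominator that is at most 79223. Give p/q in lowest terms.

List convergents until the denominator exceeds the bound:
a_0 = 4: 4/1  (≤ bound)
a_1 = 8: 33/8  (≤ bound)
a_2 = 8: 268/65  (≤ bound)
a_3 = 8: 2177/528  (≤ bound)
a_4 = 8: 17684/4289  (≤ bound)
a_5 = 8: 143649/34840  (≤ bound)
a_6 = 8: 1166876/283009  (> 79223, stop)

143649/34840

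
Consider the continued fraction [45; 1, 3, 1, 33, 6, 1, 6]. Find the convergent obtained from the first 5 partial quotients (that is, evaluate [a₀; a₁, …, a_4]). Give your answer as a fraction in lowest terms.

Start with 33.
1 + 1/(33/1) = 1 + 1/33 = 34/33
3 + 1/(34/33) = 3 + 33/34 = 135/34
1 + 1/(135/34) = 1 + 34/135 = 169/135
45 + 1/(169/135) = 45 + 135/169 = 7740/169

7740/169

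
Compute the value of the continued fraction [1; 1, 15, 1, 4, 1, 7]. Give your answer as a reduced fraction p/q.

1535/791

Start with 7.
1 + 1/(7/1) = 1 + 1/7 = 8/7
4 + 1/(8/7) = 4 + 7/8 = 39/8
1 + 1/(39/8) = 1 + 8/39 = 47/39
15 + 1/(47/39) = 15 + 39/47 = 744/47
1 + 1/(744/47) = 1 + 47/744 = 791/744
1 + 1/(791/744) = 1 + 744/791 = 1535/791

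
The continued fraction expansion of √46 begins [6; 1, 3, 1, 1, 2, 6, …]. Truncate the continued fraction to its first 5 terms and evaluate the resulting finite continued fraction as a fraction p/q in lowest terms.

Start with 1.
1 + 1/(1/1) = 1 + 1/1 = 2/1
3 + 1/(2/1) = 3 + 1/2 = 7/2
1 + 1/(7/2) = 1 + 2/7 = 9/7
6 + 1/(9/7) = 6 + 7/9 = 61/9

61/9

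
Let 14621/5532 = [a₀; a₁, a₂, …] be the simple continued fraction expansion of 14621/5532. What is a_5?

14621 = 2·5532 + 3557, so a_0 = 2
5532 = 1·3557 + 1975, so a_1 = 1
3557 = 1·1975 + 1582, so a_2 = 1
1975 = 1·1582 + 393, so a_3 = 1
1582 = 4·393 + 10, so a_4 = 4
393 = 39·10 + 3, so a_5 = 39

39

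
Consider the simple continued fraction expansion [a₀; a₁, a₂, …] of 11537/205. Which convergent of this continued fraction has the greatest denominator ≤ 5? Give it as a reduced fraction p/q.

List convergents until the denominator exceeds the bound:
a_0 = 56: 56/1  (≤ bound)
a_1 = 3: 169/3  (≤ bound)
a_2 = 1: 225/4  (≤ bound)
a_3 = 1: 394/7  (> 5, stop)

225/4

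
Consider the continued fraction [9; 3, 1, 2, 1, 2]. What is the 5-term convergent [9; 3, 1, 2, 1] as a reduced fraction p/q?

139/15

a_0 = 9: 9/1
a_1 = 3: 28/3
a_2 = 1: 37/4
a_3 = 2: 102/11
a_4 = 1: 139/15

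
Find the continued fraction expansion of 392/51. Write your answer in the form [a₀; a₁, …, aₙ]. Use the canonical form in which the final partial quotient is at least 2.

[7; 1, 2, 5, 3]

392 ÷ 51 → quotient 7, remainder 35
51 ÷ 35 → quotient 1, remainder 16
35 ÷ 16 → quotient 2, remainder 3
16 ÷ 3 → quotient 5, remainder 1
3 ÷ 1 → quotient 3, remainder 0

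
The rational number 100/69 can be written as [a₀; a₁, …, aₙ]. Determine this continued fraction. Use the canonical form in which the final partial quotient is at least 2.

⌊100/69⌋ = 1, remainder 31
⌊69/31⌋ = 2, remainder 7
⌊31/7⌋ = 4, remainder 3
⌊7/3⌋ = 2, remainder 1
⌊3/1⌋ = 3, remainder 0

[1; 2, 4, 2, 3]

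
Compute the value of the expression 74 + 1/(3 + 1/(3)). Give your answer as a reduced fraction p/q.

743/10

Start with 3.
3 + 1/(3/1) = 3 + 1/3 = 10/3
74 + 1/(10/3) = 74 + 3/10 = 743/10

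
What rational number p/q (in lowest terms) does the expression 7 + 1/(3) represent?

Start with 3.
7 + 1/(3/1) = 7 + 1/3 = 22/3

22/3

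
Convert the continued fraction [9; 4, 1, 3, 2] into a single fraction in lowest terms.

396/43

Build up convergents one term at a time:
a_0 = 9: 9/1
a_1 = 4: 37/4
a_2 = 1: 46/5
a_3 = 3: 175/19
a_4 = 2: 396/43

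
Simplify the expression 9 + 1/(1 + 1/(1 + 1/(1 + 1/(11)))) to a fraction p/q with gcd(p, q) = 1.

338/35

Compute successive convergents:
a_0 = 9: 9/1
a_1 = 1: 10/1
a_2 = 1: 19/2
a_3 = 1: 29/3
a_4 = 11: 338/35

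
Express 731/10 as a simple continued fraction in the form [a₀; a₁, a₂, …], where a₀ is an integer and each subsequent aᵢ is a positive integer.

[73; 10]

731 ÷ 10 → quotient 73, remainder 1
10 ÷ 1 → quotient 10, remainder 0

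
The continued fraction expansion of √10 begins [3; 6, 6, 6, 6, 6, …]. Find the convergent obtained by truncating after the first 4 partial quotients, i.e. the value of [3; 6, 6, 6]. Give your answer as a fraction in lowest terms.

Start with 6.
6 + 1/(6/1) = 6 + 1/6 = 37/6
6 + 1/(37/6) = 6 + 6/37 = 228/37
3 + 1/(228/37) = 3 + 37/228 = 721/228

721/228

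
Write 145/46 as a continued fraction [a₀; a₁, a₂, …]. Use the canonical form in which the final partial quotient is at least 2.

[3; 6, 1, 1, 3]

⌊145/46⌋ = 3, remainder 7
⌊46/7⌋ = 6, remainder 4
⌊7/4⌋ = 1, remainder 3
⌊4/3⌋ = 1, remainder 1
⌊3/1⌋ = 3, remainder 0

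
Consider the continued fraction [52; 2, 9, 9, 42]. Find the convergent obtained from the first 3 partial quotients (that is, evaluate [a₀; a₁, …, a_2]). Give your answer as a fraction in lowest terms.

Start with 9.
2 + 1/(9/1) = 2 + 1/9 = 19/9
52 + 1/(19/9) = 52 + 9/19 = 997/19

997/19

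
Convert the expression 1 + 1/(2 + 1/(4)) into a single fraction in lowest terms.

Start with 4.
2 + 1/(4/1) = 2 + 1/4 = 9/4
1 + 1/(9/4) = 1 + 4/9 = 13/9

13/9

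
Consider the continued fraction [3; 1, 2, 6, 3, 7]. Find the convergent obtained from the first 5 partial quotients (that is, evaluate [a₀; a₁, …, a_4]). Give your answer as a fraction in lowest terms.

221/60

Use the convergent recurrence hₖ = aₖ·hₖ₋₁ + hₖ₋₂ (and likewise for the denominators kₖ):
a_0 = 3: 3/1
a_1 = 1: 4/1
a_2 = 2: 11/3
a_3 = 6: 70/19
a_4 = 3: 221/60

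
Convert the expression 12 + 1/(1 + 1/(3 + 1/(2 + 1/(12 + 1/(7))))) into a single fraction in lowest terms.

10132/793

a_0 = 12: 12/1
a_1 = 1: 13/1
a_2 = 3: 51/4
a_3 = 2: 115/9
a_4 = 12: 1431/112
a_5 = 7: 10132/793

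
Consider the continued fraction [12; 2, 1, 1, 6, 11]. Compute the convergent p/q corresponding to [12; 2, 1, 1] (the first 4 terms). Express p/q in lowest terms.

a_0 = 12: 12/1
a_1 = 2: 25/2
a_2 = 1: 37/3
a_3 = 1: 62/5

62/5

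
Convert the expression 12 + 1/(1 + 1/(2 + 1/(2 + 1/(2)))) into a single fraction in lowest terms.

216/17

Compute successive convergents:
a_0 = 12: 12/1
a_1 = 1: 13/1
a_2 = 2: 38/3
a_3 = 2: 89/7
a_4 = 2: 216/17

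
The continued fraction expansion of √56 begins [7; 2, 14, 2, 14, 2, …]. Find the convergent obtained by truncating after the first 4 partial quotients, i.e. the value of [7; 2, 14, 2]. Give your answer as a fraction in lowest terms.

449/60

a_0 = 7: 7/1
a_1 = 2: 15/2
a_2 = 14: 217/29
a_3 = 2: 449/60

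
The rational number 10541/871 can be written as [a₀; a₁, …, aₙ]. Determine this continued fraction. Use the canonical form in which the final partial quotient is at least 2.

Apply division with remainder until the remainder is 0:
10541 ÷ 871 → quotient 12, remainder 89
871 ÷ 89 → quotient 9, remainder 70
89 ÷ 70 → quotient 1, remainder 19
70 ÷ 19 → quotient 3, remainder 13
19 ÷ 13 → quotient 1, remainder 6
13 ÷ 6 → quotient 2, remainder 1
6 ÷ 1 → quotient 6, remainder 0

[12; 9, 1, 3, 1, 2, 6]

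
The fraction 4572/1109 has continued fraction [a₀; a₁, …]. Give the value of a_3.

2

4572 = 4·1109 + 136, so a_0 = 4
1109 = 8·136 + 21, so a_1 = 8
136 = 6·21 + 10, so a_2 = 6
21 = 2·10 + 1, so a_3 = 2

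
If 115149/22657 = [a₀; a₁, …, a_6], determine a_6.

14

Repeatedly divide and take the remainder:
115149 = 5·22657 + 1864, so a_0 = 5
22657 = 12·1864 + 289, so a_1 = 12
1864 = 6·289 + 130, so a_2 = 6
289 = 2·130 + 29, so a_3 = 2
130 = 4·29 + 14, so a_4 = 4
29 = 2·14 + 1, so a_5 = 2
14 = 14·1 + 0, so a_6 = 14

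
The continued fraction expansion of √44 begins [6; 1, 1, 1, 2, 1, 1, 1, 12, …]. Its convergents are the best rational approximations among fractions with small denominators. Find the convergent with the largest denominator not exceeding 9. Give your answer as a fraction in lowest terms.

53/8

List convergents until the denominator exceeds the bound:
a_0 = 6: 6/1  (≤ bound)
a_1 = 1: 7/1  (≤ bound)
a_2 = 1: 13/2  (≤ bound)
a_3 = 1: 20/3  (≤ bound)
a_4 = 2: 53/8  (≤ bound)
a_5 = 1: 73/11  (> 9, stop)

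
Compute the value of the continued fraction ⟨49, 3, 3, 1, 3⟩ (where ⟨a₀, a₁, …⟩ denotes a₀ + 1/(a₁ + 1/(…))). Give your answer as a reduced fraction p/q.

2416/49

a_0 = 49: 49/1
a_1 = 3: 148/3
a_2 = 3: 493/10
a_3 = 1: 641/13
a_4 = 3: 2416/49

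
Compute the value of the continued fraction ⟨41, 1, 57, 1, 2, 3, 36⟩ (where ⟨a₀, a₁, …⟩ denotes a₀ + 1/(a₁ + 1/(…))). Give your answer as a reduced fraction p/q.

Start with 36.
3 + 1/(36/1) = 3 + 1/36 = 109/36
2 + 1/(109/36) = 2 + 36/109 = 254/109
1 + 1/(254/109) = 1 + 109/254 = 363/254
57 + 1/(363/254) = 57 + 254/363 = 20945/363
1 + 1/(20945/363) = 1 + 363/20945 = 21308/20945
41 + 1/(21308/20945) = 41 + 20945/21308 = 894573/21308

894573/21308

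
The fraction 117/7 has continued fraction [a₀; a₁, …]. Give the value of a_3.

2

Repeatedly divide and take the remainder:
117 = 16·7 + 5, so a_0 = 16
7 = 1·5 + 2, so a_1 = 1
5 = 2·2 + 1, so a_2 = 2
2 = 2·1 + 0, so a_3 = 2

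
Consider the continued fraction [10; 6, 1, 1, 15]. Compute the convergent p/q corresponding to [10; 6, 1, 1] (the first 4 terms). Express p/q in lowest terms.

Collapse the nested fraction from the inside out:
Start with 1.
1 + 1/(1/1) = 1 + 1/1 = 2/1
6 + 1/(2/1) = 6 + 1/2 = 13/2
10 + 1/(13/2) = 10 + 2/13 = 132/13

132/13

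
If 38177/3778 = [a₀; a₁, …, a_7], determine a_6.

38177 = 10·3778 + 397, so a_0 = 10
3778 = 9·397 + 205, so a_1 = 9
397 = 1·205 + 192, so a_2 = 1
205 = 1·192 + 13, so a_3 = 1
192 = 14·13 + 10, so a_4 = 14
13 = 1·10 + 3, so a_5 = 1
10 = 3·3 + 1, so a_6 = 3

3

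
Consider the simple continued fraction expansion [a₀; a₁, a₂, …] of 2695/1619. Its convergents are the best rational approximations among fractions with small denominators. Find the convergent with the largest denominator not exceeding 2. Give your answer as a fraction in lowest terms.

3/2

List convergents until the denominator exceeds the bound:
a_0 = 1: 1/1  (≤ bound)
a_1 = 1: 2/1  (≤ bound)
a_2 = 1: 3/2  (≤ bound)
a_3 = 1: 5/3  (> 2, stop)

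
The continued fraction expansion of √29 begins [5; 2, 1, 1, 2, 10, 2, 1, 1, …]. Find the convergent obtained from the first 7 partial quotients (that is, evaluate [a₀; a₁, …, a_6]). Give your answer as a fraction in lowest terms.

1524/283

a_0 = 5: 5/1
a_1 = 2: 11/2
a_2 = 1: 16/3
a_3 = 1: 27/5
a_4 = 2: 70/13
a_5 = 10: 727/135
a_6 = 2: 1524/283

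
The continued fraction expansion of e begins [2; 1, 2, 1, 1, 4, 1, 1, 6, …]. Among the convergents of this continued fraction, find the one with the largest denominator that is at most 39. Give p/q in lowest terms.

a_0 = 2: 2/1  (≤ bound)
a_1 = 1: 3/1  (≤ bound)
a_2 = 2: 8/3  (≤ bound)
a_3 = 1: 11/4  (≤ bound)
a_4 = 1: 19/7  (≤ bound)
a_5 = 4: 87/32  (≤ bound)
a_6 = 1: 106/39  (≤ bound)
a_7 = 1: 193/71  (> 39, stop)

106/39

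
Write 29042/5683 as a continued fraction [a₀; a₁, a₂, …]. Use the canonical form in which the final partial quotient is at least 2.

Repeatedly divide and take the remainder:
29042 ÷ 5683 → quotient 5, remainder 627
5683 ÷ 627 → quotient 9, remainder 40
627 ÷ 40 → quotient 15, remainder 27
40 ÷ 27 → quotient 1, remainder 13
27 ÷ 13 → quotient 2, remainder 1
13 ÷ 1 → quotient 13, remainder 0

[5; 9, 15, 1, 2, 13]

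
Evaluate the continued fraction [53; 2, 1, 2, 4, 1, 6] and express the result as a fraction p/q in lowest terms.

15638/293

Build up convergents one term at a time:
a_0 = 53: 53/1
a_1 = 2: 107/2
a_2 = 1: 160/3
a_3 = 2: 427/8
a_4 = 4: 1868/35
a_5 = 1: 2295/43
a_6 = 6: 15638/293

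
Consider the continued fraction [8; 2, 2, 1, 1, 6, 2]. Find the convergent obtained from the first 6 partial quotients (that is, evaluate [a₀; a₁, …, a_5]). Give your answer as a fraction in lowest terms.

Compute successive convergents:
a_0 = 8: 8/1
a_1 = 2: 17/2
a_2 = 2: 42/5
a_3 = 1: 59/7
a_4 = 1: 101/12
a_5 = 6: 665/79

665/79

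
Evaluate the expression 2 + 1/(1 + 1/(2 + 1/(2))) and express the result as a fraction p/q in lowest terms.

19/7

a_0 = 2: 2/1
a_1 = 1: 3/1
a_2 = 2: 8/3
a_3 = 2: 19/7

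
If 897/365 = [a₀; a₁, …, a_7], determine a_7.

Repeatedly divide and take the remainder:
⌊897/365⌋ = 2, remainder 167
⌊365/167⌋ = 2, remainder 31
⌊167/31⌋ = 5, remainder 12
⌊31/12⌋ = 2, remainder 7
⌊12/7⌋ = 1, remainder 5
⌊7/5⌋ = 1, remainder 2
⌊5/2⌋ = 2, remainder 1
⌊2/1⌋ = 2, remainder 0

2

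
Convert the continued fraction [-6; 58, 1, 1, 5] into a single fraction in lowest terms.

Start with 5.
1 + 1/(5/1) = 1 + 1/5 = 6/5
1 + 1/(6/5) = 1 + 5/6 = 11/6
58 + 1/(11/6) = 58 + 6/11 = 644/11
-6 + 1/(644/11) = -6 + 11/644 = -3853/644

-3853/644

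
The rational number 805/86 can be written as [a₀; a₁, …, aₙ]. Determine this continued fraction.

[9; 2, 1, 3, 2, 3]

Repeatedly divide and take the remainder:
805 = 9·86 + 31, so a_0 = 9
86 = 2·31 + 24, so a_1 = 2
31 = 1·24 + 7, so a_2 = 1
24 = 3·7 + 3, so a_3 = 3
7 = 2·3 + 1, so a_4 = 2
3 = 3·1 + 0, so a_5 = 3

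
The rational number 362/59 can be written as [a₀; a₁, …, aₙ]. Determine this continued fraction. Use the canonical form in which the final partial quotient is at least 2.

Repeatedly divide and take the remainder:
⌊362/59⌋ = 6, remainder 8
⌊59/8⌋ = 7, remainder 3
⌊8/3⌋ = 2, remainder 2
⌊3/2⌋ = 1, remainder 1
⌊2/1⌋ = 2, remainder 0

[6; 7, 2, 1, 2]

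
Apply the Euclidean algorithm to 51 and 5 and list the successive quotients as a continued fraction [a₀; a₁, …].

[10; 5]

Repeatedly divide and take the remainder:
51 ÷ 5 → quotient 10, remainder 1
5 ÷ 1 → quotient 5, remainder 0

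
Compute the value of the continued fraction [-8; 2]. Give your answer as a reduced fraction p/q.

Work from the innermost term outward:
Start with 2.
-8 + 1/(2/1) = -8 + 1/2 = -15/2

-15/2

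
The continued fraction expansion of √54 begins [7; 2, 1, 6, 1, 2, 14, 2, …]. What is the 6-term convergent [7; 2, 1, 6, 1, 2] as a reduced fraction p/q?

485/66

Starting at the tail and folding back:
Start with 2.
1 + 1/(2/1) = 1 + 1/2 = 3/2
6 + 1/(3/2) = 6 + 2/3 = 20/3
1 + 1/(20/3) = 1 + 3/20 = 23/20
2 + 1/(23/20) = 2 + 20/23 = 66/23
7 + 1/(66/23) = 7 + 23/66 = 485/66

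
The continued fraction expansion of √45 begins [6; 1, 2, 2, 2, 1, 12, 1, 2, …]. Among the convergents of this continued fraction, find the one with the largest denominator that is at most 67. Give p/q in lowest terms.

List convergents until the denominator exceeds the bound:
a_0 = 6: 6/1  (≤ bound)
a_1 = 1: 7/1  (≤ bound)
a_2 = 2: 20/3  (≤ bound)
a_3 = 2: 47/7  (≤ bound)
a_4 = 2: 114/17  (≤ bound)
a_5 = 1: 161/24  (≤ bound)
a_6 = 12: 2046/305  (> 67, stop)

161/24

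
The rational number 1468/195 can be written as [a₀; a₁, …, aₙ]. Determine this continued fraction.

[7; 1, 1, 8, 2, 1, 3]

1468 ÷ 195 → quotient 7, remainder 103
195 ÷ 103 → quotient 1, remainder 92
103 ÷ 92 → quotient 1, remainder 11
92 ÷ 11 → quotient 8, remainder 4
11 ÷ 4 → quotient 2, remainder 3
4 ÷ 3 → quotient 1, remainder 1
3 ÷ 1 → quotient 3, remainder 0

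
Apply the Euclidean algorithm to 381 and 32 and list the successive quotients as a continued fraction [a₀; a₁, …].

Apply division with remainder until the remainder is 0:
⌊381/32⌋ = 11, remainder 29
⌊32/29⌋ = 1, remainder 3
⌊29/3⌋ = 9, remainder 2
⌊3/2⌋ = 1, remainder 1
⌊2/1⌋ = 2, remainder 0

[11; 1, 9, 1, 2]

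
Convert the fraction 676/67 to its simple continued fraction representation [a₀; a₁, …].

676 ÷ 67 → quotient 10, remainder 6
67 ÷ 6 → quotient 11, remainder 1
6 ÷ 1 → quotient 6, remainder 0

[10; 11, 6]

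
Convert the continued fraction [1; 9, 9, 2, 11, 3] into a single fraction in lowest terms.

a_0 = 1: 1/1
a_1 = 9: 10/9
a_2 = 9: 91/82
a_3 = 2: 192/173
a_4 = 11: 2203/1985
a_5 = 3: 6801/6128

6801/6128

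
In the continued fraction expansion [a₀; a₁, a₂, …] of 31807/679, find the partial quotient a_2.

5

31807 ÷ 679 → quotient 46, remainder 573
679 ÷ 573 → quotient 1, remainder 106
573 ÷ 106 → quotient 5, remainder 43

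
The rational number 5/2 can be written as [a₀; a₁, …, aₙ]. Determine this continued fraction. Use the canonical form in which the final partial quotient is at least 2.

5 ÷ 2 → quotient 2, remainder 1
2 ÷ 1 → quotient 2, remainder 0

[2; 2]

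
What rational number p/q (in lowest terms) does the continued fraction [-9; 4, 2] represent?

-79/9

Use the convergent recurrence hₖ = aₖ·hₖ₋₁ + hₖ₋₂ (and likewise for the denominators kₖ):
a_0 = -9: -9/1
a_1 = 4: -35/4
a_2 = 2: -79/9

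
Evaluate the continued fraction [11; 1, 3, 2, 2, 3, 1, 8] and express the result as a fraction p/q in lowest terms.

10019/851

Build up convergents one term at a time:
a_0 = 11: 11/1
a_1 = 1: 12/1
a_2 = 3: 47/4
a_3 = 2: 106/9
a_4 = 2: 259/22
a_5 = 3: 883/75
a_6 = 1: 1142/97
a_7 = 8: 10019/851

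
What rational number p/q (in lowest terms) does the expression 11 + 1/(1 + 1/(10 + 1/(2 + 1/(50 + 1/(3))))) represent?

41767/3506

Work from the innermost term outward:
Start with 3.
50 + 1/(3/1) = 50 + 1/3 = 151/3
2 + 1/(151/3) = 2 + 3/151 = 305/151
10 + 1/(305/151) = 10 + 151/305 = 3201/305
1 + 1/(3201/305) = 1 + 305/3201 = 3506/3201
11 + 1/(3506/3201) = 11 + 3201/3506 = 41767/3506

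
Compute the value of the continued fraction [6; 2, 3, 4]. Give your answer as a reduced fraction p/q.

193/30

Start with 4.
3 + 1/(4/1) = 3 + 1/4 = 13/4
2 + 1/(13/4) = 2 + 4/13 = 30/13
6 + 1/(30/13) = 6 + 13/30 = 193/30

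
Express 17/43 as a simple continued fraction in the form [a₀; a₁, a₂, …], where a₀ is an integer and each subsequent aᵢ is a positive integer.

[0; 2, 1, 1, 8]

Apply division with remainder until the remainder is 0:
17 ÷ 43 → quotient 0, remainder 17
43 ÷ 17 → quotient 2, remainder 9
17 ÷ 9 → quotient 1, remainder 8
9 ÷ 8 → quotient 1, remainder 1
8 ÷ 1 → quotient 8, remainder 0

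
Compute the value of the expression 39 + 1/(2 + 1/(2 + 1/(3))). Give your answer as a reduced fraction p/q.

Build up convergents one term at a time:
a_0 = 39: 39/1
a_1 = 2: 79/2
a_2 = 2: 197/5
a_3 = 3: 670/17

670/17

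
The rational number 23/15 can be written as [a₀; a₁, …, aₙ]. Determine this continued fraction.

⌊23/15⌋ = 1, remainder 8
⌊15/8⌋ = 1, remainder 7
⌊8/7⌋ = 1, remainder 1
⌊7/1⌋ = 7, remainder 0

[1; 1, 1, 7]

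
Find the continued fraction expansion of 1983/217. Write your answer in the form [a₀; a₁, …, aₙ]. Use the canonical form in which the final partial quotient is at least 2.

[9; 7, 4, 3, 2]

⌊1983/217⌋ = 9, remainder 30
⌊217/30⌋ = 7, remainder 7
⌊30/7⌋ = 4, remainder 2
⌊7/2⌋ = 3, remainder 1
⌊2/1⌋ = 2, remainder 0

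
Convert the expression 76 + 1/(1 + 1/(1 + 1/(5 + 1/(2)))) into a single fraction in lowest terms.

1837/24

a_0 = 76: 76/1
a_1 = 1: 77/1
a_2 = 1: 153/2
a_3 = 5: 842/11
a_4 = 2: 1837/24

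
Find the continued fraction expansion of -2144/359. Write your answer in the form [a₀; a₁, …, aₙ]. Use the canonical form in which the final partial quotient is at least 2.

[-6; 35, 1, 9]

-2144 = -6·359 + 10, so a_0 = -6
359 = 35·10 + 9, so a_1 = 35
10 = 1·9 + 1, so a_2 = 1
9 = 9·1 + 0, so a_3 = 9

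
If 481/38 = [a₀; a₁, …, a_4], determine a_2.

1

481 = 12·38 + 25, so a_0 = 12
38 = 1·25 + 13, so a_1 = 1
25 = 1·13 + 12, so a_2 = 1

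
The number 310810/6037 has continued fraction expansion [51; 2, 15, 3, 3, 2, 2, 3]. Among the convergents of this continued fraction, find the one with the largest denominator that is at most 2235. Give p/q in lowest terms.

91127/1770

List convergents until the denominator exceeds the bound:
a_0 = 51: 51/1  (≤ bound)
a_1 = 2: 103/2  (≤ bound)
a_2 = 15: 1596/31  (≤ bound)
a_3 = 3: 4891/95  (≤ bound)
a_4 = 3: 16269/316  (≤ bound)
a_5 = 2: 37429/727  (≤ bound)
a_6 = 2: 91127/1770  (≤ bound)
a_7 = 3: 310810/6037  (> 2235, stop)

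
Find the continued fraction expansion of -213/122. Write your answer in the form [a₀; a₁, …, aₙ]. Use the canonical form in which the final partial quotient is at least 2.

[-2; 3, 1, 14, 2]

-213 = -2·122 + 31, so a_0 = -2
122 = 3·31 + 29, so a_1 = 3
31 = 1·29 + 2, so a_2 = 1
29 = 14·2 + 1, so a_3 = 14
2 = 2·1 + 0, so a_4 = 2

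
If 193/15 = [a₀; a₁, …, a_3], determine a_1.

Apply division with remainder until the remainder is 0:
⌊193/15⌋ = 12, remainder 13
⌊15/13⌋ = 1, remainder 2

1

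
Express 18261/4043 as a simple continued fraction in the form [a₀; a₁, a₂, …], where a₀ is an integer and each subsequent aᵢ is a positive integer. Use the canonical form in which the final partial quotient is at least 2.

⌊18261/4043⌋ = 4, remainder 2089
⌊4043/2089⌋ = 1, remainder 1954
⌊2089/1954⌋ = 1, remainder 135
⌊1954/135⌋ = 14, remainder 64
⌊135/64⌋ = 2, remainder 7
⌊64/7⌋ = 9, remainder 1
⌊7/1⌋ = 7, remainder 0

[4; 1, 1, 14, 2, 9, 7]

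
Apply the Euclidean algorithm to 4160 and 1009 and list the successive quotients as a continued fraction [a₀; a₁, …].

[4; 8, 7, 3, 2, 2]

4160 = 4·1009 + 124, so a_0 = 4
1009 = 8·124 + 17, so a_1 = 8
124 = 7·17 + 5, so a_2 = 7
17 = 3·5 + 2, so a_3 = 3
5 = 2·2 + 1, so a_4 = 2
2 = 2·1 + 0, so a_5 = 2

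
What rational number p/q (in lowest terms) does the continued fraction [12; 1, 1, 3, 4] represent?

377/30

Start with 4.
3 + 1/(4/1) = 3 + 1/4 = 13/4
1 + 1/(13/4) = 1 + 4/13 = 17/13
1 + 1/(17/13) = 1 + 13/17 = 30/17
12 + 1/(30/17) = 12 + 17/30 = 377/30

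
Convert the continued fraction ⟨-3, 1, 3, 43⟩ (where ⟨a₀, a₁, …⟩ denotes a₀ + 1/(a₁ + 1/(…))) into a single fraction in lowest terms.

a_0 = -3: -3/1
a_1 = 1: -2/1
a_2 = 3: -9/4
a_3 = 43: -389/173

-389/173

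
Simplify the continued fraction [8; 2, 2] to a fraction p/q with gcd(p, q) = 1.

42/5

Use the convergent recurrence hₖ = aₖ·hₖ₋₁ + hₖ₋₂ (and likewise for the denominators kₖ):
a_0 = 8: 8/1
a_1 = 2: 17/2
a_2 = 2: 42/5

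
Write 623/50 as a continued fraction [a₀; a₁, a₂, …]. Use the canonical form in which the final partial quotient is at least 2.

[12; 2, 5, 1, 3]

623 ÷ 50 → quotient 12, remainder 23
50 ÷ 23 → quotient 2, remainder 4
23 ÷ 4 → quotient 5, remainder 3
4 ÷ 3 → quotient 1, remainder 1
3 ÷ 1 → quotient 3, remainder 0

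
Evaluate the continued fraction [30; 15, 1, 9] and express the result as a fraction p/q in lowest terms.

4780/159

Starting at the tail and folding back:
Start with 9.
1 + 1/(9/1) = 1 + 1/9 = 10/9
15 + 1/(10/9) = 15 + 9/10 = 159/10
30 + 1/(159/10) = 30 + 10/159 = 4780/159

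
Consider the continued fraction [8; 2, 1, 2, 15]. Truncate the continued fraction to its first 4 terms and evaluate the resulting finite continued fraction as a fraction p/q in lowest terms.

Start with 2.
1 + 1/(2/1) = 1 + 1/2 = 3/2
2 + 1/(3/2) = 2 + 2/3 = 8/3
8 + 1/(8/3) = 8 + 3/8 = 67/8

67/8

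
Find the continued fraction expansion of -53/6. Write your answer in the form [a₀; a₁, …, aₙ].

Repeatedly divide and take the remainder:
-53 = -9·6 + 1, so a_0 = -9
6 = 6·1 + 0, so a_1 = 6

[-9; 6]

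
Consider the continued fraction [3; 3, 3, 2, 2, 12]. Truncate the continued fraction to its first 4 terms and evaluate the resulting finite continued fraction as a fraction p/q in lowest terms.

a_0 = 3: 3/1
a_1 = 3: 10/3
a_2 = 3: 33/10
a_3 = 2: 76/23

76/23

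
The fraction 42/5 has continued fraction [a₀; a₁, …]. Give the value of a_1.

42 = 8·5 + 2, so a_0 = 8
5 = 2·2 + 1, so a_1 = 2

2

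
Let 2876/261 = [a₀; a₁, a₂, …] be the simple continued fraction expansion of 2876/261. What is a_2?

⌊2876/261⌋ = 11, remainder 5
⌊261/5⌋ = 52, remainder 1
⌊5/1⌋ = 5, remainder 0

5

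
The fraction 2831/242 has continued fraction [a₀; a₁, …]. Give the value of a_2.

2

2831 ÷ 242 → quotient 11, remainder 169
242 ÷ 169 → quotient 1, remainder 73
169 ÷ 73 → quotient 2, remainder 23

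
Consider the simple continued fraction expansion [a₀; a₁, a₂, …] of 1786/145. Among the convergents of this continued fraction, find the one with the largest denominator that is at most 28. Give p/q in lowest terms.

a_0 = 12: 12/1  (≤ bound)
a_1 = 3: 37/3  (≤ bound)
a_2 = 6: 234/19  (≤ bound)
a_3 = 1: 271/22  (≤ bound)
a_4 = 1: 505/41  (> 28, stop)

271/22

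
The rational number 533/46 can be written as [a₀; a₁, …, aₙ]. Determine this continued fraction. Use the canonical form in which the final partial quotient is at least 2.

[11; 1, 1, 2, 2, 1, 2]

Run the Euclidean algorithm, recording each quotient:
⌊533/46⌋ = 11, remainder 27
⌊46/27⌋ = 1, remainder 19
⌊27/19⌋ = 1, remainder 8
⌊19/8⌋ = 2, remainder 3
⌊8/3⌋ = 2, remainder 2
⌊3/2⌋ = 1, remainder 1
⌊2/1⌋ = 2, remainder 0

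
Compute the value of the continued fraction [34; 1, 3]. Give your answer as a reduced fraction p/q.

a_0 = 34: 34/1
a_1 = 1: 35/1
a_2 = 3: 139/4

139/4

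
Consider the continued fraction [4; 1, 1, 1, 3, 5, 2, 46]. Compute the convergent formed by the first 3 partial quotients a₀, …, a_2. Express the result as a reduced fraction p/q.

9/2

Start with 1.
1 + 1/(1/1) = 1 + 1/1 = 2/1
4 + 1/(2/1) = 4 + 1/2 = 9/2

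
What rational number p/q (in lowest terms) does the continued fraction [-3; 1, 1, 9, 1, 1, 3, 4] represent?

-1495/604

a_0 = -3: -3/1
a_1 = 1: -2/1
a_2 = 1: -5/2
a_3 = 9: -47/19
a_4 = 1: -52/21
a_5 = 1: -99/40
a_6 = 3: -349/141
a_7 = 4: -1495/604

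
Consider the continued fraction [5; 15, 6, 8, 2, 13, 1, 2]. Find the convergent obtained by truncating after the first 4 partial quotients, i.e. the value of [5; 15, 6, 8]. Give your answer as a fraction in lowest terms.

3764/743

Build up convergents one term at a time:
a_0 = 5: 5/1
a_1 = 15: 76/15
a_2 = 6: 461/91
a_3 = 8: 3764/743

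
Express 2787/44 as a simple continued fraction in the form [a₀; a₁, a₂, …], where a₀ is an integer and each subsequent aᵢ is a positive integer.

2787 = 63·44 + 15, so a_0 = 63
44 = 2·15 + 14, so a_1 = 2
15 = 1·14 + 1, so a_2 = 1
14 = 14·1 + 0, so a_3 = 14

[63; 2, 1, 14]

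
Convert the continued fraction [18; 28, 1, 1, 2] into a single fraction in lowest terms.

2579/143

Starting at the tail and folding back:
Start with 2.
1 + 1/(2/1) = 1 + 1/2 = 3/2
1 + 1/(3/2) = 1 + 2/3 = 5/3
28 + 1/(5/3) = 28 + 3/5 = 143/5
18 + 1/(143/5) = 18 + 5/143 = 2579/143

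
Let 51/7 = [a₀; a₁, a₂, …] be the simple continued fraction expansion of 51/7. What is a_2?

2

51 ÷ 7 → quotient 7, remainder 2
7 ÷ 2 → quotient 3, remainder 1
2 ÷ 1 → quotient 2, remainder 0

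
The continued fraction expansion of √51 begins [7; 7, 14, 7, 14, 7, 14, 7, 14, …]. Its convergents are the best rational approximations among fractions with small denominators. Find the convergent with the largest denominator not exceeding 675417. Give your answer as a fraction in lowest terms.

List convergents until the denominator exceeds the bound:
a_0 = 7: 7/1  (≤ bound)
a_1 = 7: 50/7  (≤ bound)
a_2 = 14: 707/99  (≤ bound)
a_3 = 7: 4999/700  (≤ bound)
a_4 = 14: 70693/9899  (≤ bound)
a_5 = 7: 499850/69993  (≤ bound)
a_6 = 14: 7068593/989801  (> 675417, stop)

499850/69993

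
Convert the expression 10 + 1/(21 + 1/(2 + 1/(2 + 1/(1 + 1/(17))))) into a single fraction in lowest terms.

Start with 17.
1 + 1/(17/1) = 1 + 1/17 = 18/17
2 + 1/(18/17) = 2 + 17/18 = 53/18
2 + 1/(53/18) = 2 + 18/53 = 124/53
21 + 1/(124/53) = 21 + 53/124 = 2657/124
10 + 1/(2657/124) = 10 + 124/2657 = 26694/2657

26694/2657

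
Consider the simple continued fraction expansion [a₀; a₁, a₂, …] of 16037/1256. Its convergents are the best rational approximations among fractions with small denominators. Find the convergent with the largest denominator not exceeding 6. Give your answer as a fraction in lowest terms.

51/4

List convergents until the denominator exceeds the bound:
a_0 = 12: 12/1  (≤ bound)
a_1 = 1: 13/1  (≤ bound)
a_2 = 3: 51/4  (≤ bound)
a_3 = 3: 166/13  (> 6, stop)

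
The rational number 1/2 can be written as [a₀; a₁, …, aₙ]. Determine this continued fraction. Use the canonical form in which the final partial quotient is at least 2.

Run the Euclidean algorithm, recording each quotient:
⌊1/2⌋ = 0, remainder 1
⌊2/1⌋ = 2, remainder 0

[0; 2]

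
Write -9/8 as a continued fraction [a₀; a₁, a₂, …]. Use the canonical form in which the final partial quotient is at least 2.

⌊-9/8⌋ = -2, remainder 7
⌊8/7⌋ = 1, remainder 1
⌊7/1⌋ = 7, remainder 0

[-2; 1, 7]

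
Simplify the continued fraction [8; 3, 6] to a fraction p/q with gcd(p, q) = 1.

158/19

Use the convergent recurrence hₖ = aₖ·hₖ₋₁ + hₖ₋₂ (and likewise for the denominators kₖ):
a_0 = 8: 8/1
a_1 = 3: 25/3
a_2 = 6: 158/19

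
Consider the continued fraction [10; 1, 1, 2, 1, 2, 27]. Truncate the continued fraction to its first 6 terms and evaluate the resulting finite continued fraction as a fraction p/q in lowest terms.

201/19

a_0 = 10: 10/1
a_1 = 1: 11/1
a_2 = 1: 21/2
a_3 = 2: 53/5
a_4 = 1: 74/7
a_5 = 2: 201/19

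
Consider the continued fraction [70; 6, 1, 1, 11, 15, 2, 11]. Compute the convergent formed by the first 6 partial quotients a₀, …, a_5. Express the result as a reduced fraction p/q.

Work from the innermost term outward:
Start with 15.
11 + 1/(15/1) = 11 + 1/15 = 166/15
1 + 1/(166/15) = 1 + 15/166 = 181/166
1 + 1/(181/166) = 1 + 166/181 = 347/181
6 + 1/(347/181) = 6 + 181/347 = 2263/347
70 + 1/(2263/347) = 70 + 347/2263 = 158757/2263

158757/2263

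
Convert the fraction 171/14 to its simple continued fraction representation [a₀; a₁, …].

Run the Euclidean algorithm, recording each quotient:
171 ÷ 14 → quotient 12, remainder 3
14 ÷ 3 → quotient 4, remainder 2
3 ÷ 2 → quotient 1, remainder 1
2 ÷ 1 → quotient 2, remainder 0

[12; 4, 1, 2]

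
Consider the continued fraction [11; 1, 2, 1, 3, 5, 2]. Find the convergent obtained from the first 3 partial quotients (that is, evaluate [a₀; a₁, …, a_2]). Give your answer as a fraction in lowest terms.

35/3

a_0 = 11: 11/1
a_1 = 1: 12/1
a_2 = 2: 35/3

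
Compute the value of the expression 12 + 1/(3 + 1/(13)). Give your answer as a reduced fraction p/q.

Compute successive convergents:
a_0 = 12: 12/1
a_1 = 3: 37/3
a_2 = 13: 493/40

493/40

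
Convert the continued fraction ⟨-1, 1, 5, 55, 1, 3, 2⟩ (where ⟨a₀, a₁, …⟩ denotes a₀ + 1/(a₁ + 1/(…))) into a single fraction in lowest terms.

-502/3021

a_0 = -1: -1/1
a_1 = 1: 0/1
a_2 = 5: -1/6
a_3 = 55: -55/331
a_4 = 1: -56/337
a_5 = 3: -223/1342
a_6 = 2: -502/3021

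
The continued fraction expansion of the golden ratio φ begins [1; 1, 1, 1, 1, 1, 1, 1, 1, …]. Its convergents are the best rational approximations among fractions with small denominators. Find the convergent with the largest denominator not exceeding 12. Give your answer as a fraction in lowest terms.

a_0 = 1: 1/1  (≤ bound)
a_1 = 1: 2/1  (≤ bound)
a_2 = 1: 3/2  (≤ bound)
a_3 = 1: 5/3  (≤ bound)
a_4 = 1: 8/5  (≤ bound)
a_5 = 1: 13/8  (≤ bound)
a_6 = 1: 21/13  (> 12, stop)

13/8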